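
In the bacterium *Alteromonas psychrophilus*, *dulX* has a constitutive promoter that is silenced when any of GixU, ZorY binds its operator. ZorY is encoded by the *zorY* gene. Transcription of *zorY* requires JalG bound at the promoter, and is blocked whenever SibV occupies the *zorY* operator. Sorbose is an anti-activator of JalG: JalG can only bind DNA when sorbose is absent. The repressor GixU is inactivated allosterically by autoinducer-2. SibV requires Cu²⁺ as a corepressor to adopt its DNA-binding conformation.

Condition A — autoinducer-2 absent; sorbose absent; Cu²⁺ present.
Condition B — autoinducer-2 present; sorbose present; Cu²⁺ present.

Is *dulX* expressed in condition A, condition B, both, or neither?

B only

Condition A:
Autoinducer-2 is absent, so GixU is active.
Sorbose is absent, so JalG is active.
Cu²⁺ is present, so SibV is active.
With repressor SibV bound, *zorY* is not transcribed.
So ZorY is not produced.
With repressor GixU bound, *dulX* is not transcribed.
→ *dulX* is OFF in A.
Condition B:
Autoinducer-2 is present, so GixU is inactive.
Sorbose is present, so JalG is inactive.
Cu²⁺ is present, so SibV is active.
With repressor SibV bound, *zorY* is not transcribed.
So ZorY is not produced.
With no repressor bound, *dulX* is transcribed.
→ *dulX* is ON in B.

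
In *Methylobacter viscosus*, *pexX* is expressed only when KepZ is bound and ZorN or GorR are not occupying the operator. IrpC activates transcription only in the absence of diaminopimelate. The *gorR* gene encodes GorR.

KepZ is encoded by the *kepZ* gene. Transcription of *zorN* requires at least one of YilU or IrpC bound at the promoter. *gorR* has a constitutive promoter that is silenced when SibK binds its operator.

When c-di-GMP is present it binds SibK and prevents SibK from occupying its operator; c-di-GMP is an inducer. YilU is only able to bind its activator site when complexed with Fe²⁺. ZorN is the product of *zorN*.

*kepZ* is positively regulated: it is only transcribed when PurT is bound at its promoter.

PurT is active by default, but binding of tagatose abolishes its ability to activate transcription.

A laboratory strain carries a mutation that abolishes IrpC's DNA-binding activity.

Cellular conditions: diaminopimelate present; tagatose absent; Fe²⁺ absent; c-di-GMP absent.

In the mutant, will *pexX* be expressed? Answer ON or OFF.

ON

Tagatose is absent, so PurT is active.
No repressor is bound and PurT is active, so *kepZ* is transcribed.
So KepZ is produced and active.
Fe²⁺ is absent, so YilU is inactive.
IrpC is non-functional in this strain, so it has no effect.
No activator is available at the *zorN* promoter, so *zorN* is not transcribed.
So ZorN is not produced.
c-di-GMP is absent, so SibK is active.
With repressor SibK bound, *gorR* is not transcribed.
So GorR is not produced.
No repressor is bound and KepZ is active, so *pexX* is transcribed.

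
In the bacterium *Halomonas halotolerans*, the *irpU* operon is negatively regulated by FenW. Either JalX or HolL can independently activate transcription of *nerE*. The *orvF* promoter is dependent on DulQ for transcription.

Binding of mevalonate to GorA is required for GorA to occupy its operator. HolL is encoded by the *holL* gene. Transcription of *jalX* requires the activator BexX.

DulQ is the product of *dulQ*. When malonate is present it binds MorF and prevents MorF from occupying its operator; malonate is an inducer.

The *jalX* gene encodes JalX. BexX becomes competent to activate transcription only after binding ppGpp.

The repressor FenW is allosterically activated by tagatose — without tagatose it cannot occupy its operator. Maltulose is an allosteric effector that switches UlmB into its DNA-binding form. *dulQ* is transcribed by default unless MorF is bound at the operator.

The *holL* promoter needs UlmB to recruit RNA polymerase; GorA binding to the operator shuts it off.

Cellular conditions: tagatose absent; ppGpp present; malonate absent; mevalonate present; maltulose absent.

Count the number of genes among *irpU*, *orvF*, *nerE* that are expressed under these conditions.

Tagatose is absent, so FenW is inactive.
With no repressor bound, *irpU* is transcribed.
→ *irpU* is ON.
Malonate is absent, so MorF is active.
With repressor MorF bound, *dulQ* is not transcribed.
So DulQ is not produced.
Required activator DulQ is absent, so *orvF* is not transcribed.
→ *orvF* is OFF.
ppGpp is present, so BexX is active.
No repressor is bound and BexX is active, so *jalX* is transcribed.
So JalX is produced and active.
Mevalonate is present, so GorA is active.
Maltulose is absent, so UlmB is inactive.
With repressor GorA bound, *holL* is not transcribed.
So HolL is not produced.
Activator JalX is present, so *nerE* is transcribed.
→ *nerE* is ON.
2 of the 3 genes are transcribed.

2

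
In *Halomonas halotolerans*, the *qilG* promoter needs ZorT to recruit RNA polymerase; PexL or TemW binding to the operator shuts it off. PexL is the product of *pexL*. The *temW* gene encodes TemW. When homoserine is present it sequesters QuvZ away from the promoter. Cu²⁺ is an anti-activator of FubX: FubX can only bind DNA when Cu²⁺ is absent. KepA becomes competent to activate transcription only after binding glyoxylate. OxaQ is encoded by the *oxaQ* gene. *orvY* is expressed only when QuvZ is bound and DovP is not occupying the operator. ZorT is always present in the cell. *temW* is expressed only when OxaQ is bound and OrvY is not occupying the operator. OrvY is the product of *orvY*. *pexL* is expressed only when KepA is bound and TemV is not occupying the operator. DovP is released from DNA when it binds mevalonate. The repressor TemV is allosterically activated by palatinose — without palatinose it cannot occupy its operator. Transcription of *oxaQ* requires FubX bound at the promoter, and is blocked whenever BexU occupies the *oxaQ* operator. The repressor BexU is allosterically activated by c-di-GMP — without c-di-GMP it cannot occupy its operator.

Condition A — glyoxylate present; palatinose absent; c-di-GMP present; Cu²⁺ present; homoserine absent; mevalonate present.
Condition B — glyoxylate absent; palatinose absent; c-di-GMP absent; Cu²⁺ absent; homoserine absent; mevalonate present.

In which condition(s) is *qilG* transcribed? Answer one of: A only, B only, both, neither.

B only

Condition A:
Glyoxylate is present, so KepA is active.
Palatinose is absent, so TemV is inactive.
No repressor is bound and KepA is active, so *pexL* is transcribed.
So PexL is produced and active.
c-di-GMP is present, so BexU is active.
Cu²⁺ is present, so FubX is inactive.
With repressor BexU bound, *oxaQ* is not transcribed.
So OxaQ is not produced.
Homoserine is absent, so QuvZ is active.
Mevalonate is present, so DovP is inactive.
No repressor is bound and QuvZ is active, so *orvY* is transcribed.
So OrvY is produced and active.
With repressor OrvY bound, *temW* is not transcribed.
So TemW is not produced.
ZorT is produced constitutively and is active.
With repressor PexL bound, *qilG* is not transcribed.
→ *qilG* is OFF in A.
Condition B:
Glyoxylate is absent, so KepA is inactive.
Palatinose is absent, so TemV is inactive.
Required activator KepA is absent, so *pexL* is not transcribed.
So PexL is not produced.
c-di-GMP is absent, so BexU is inactive.
Cu²⁺ is absent, so FubX is active.
No repressor is bound and FubX is active, so *oxaQ* is transcribed.
So OxaQ is produced and active.
Homoserine is absent, so QuvZ is active.
Mevalonate is present, so DovP is inactive.
No repressor is bound and QuvZ is active, so *orvY* is transcribed.
So OrvY is produced and active.
With repressor OrvY bound, *temW* is not transcribed.
So TemW is not produced.
ZorT is produced constitutively and is active.
No repressor is bound and ZorT is active, so *qilG* is transcribed.
→ *qilG* is ON in B.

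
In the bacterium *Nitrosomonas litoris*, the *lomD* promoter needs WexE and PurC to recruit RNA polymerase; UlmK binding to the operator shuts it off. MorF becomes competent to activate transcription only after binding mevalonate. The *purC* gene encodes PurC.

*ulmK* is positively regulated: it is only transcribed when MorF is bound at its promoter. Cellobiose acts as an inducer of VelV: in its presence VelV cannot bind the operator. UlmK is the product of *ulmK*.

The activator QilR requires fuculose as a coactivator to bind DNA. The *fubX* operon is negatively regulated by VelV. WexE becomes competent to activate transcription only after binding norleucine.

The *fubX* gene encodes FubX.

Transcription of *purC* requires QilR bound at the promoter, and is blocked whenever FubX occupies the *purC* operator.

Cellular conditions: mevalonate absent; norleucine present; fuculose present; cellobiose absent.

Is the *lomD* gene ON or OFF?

Norleucine is present, so WexE is active.
Mevalonate is absent, so MorF is inactive.
Required activator MorF is absent, so *ulmK* is not transcribed.
So UlmK is not produced.
Fuculose is present, so QilR is active.
Cellobiose is absent, so VelV is active.
With repressor VelV bound, *fubX* is not transcribed.
So FubX is not produced.
No repressor is bound and QilR is active, so *purC* is transcribed.
So PurC is produced and active.
No repressor is bound and WexE and PurC are active, so *lomD* is transcribed.

ON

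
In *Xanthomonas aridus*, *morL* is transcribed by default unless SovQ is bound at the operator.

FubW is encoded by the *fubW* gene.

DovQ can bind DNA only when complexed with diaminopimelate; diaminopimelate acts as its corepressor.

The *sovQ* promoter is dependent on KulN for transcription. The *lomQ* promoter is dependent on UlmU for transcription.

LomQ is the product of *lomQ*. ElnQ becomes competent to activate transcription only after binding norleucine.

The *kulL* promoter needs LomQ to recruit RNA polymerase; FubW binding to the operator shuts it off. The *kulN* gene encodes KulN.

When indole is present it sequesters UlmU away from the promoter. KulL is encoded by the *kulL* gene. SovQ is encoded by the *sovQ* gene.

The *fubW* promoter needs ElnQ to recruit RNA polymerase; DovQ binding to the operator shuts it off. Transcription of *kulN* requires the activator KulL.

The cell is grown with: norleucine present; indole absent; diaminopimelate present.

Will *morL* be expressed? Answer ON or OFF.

Norleucine is present, so ElnQ is active.
Diaminopimelate is present, so DovQ is active.
With repressor DovQ bound, *fubW* is not transcribed.
So FubW is not produced.
Indole is absent, so UlmU is active.
No repressor is bound and UlmU is active, so *lomQ* is transcribed.
So LomQ is produced and active.
No repressor is bound and LomQ is active, so *kulL* is transcribed.
So KulL is produced and active.
No repressor is bound and KulL is active, so *kulN* is transcribed.
So KulN is produced and active.
No repressor is bound and KulN is active, so *sovQ* is transcribed.
So SovQ is produced and active.
With repressor SovQ bound, *morL* is not transcribed.

OFF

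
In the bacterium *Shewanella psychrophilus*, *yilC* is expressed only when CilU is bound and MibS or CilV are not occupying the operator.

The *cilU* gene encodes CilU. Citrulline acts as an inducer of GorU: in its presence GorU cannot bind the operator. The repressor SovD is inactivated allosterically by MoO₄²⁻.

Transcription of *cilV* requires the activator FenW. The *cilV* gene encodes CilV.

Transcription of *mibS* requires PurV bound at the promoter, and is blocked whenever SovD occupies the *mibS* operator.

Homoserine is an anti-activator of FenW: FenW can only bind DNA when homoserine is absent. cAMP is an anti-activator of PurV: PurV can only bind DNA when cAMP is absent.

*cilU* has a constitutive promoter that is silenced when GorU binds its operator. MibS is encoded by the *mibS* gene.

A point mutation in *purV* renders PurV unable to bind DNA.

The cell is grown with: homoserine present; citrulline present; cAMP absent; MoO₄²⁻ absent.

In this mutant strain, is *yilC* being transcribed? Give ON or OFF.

ON

MoO₄²⁻ is absent, so SovD is active.
PurV is non-functional in this strain, so it has no effect.
With repressor SovD bound, *mibS* is not transcribed.
So MibS is not produced.
Homoserine is present, so FenW is inactive.
Required activator FenW is absent, so *cilV* is not transcribed.
So CilV is not produced.
Citrulline is present, so GorU is inactive.
With no repressor bound, *cilU* is transcribed.
So CilU is produced and active.
No repressor is bound and CilU is active, so *yilC* is transcribed.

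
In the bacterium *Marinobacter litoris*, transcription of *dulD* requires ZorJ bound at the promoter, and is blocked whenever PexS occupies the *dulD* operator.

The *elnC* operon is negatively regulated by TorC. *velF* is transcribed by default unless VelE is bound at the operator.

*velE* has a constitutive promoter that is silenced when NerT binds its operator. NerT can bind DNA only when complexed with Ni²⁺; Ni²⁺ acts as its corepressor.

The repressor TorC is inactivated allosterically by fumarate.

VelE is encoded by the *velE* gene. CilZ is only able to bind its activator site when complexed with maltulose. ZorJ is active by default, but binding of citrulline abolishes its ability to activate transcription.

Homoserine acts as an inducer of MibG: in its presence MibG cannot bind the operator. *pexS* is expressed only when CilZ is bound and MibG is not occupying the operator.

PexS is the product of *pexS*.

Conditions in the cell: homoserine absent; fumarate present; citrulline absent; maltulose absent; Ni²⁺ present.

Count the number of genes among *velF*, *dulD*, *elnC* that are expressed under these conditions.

3

Ni²⁺ is present, so NerT is active.
With repressor NerT bound, *velE* is not transcribed.
So VelE is not produced.
With no repressor bound, *velF* is transcribed.
→ *velF* is ON.
Citrulline is absent, so ZorJ is active.
Maltulose is absent, so CilZ is inactive.
Homoserine is absent, so MibG is active.
With repressor MibG bound, *pexS* is not transcribed.
So PexS is not produced.
No repressor is bound and ZorJ is active, so *dulD* is transcribed.
→ *dulD* is ON.
Fumarate is present, so TorC is inactive.
With no repressor bound, *elnC* is transcribed.
→ *elnC* is ON.
3 of the 3 genes are transcribed.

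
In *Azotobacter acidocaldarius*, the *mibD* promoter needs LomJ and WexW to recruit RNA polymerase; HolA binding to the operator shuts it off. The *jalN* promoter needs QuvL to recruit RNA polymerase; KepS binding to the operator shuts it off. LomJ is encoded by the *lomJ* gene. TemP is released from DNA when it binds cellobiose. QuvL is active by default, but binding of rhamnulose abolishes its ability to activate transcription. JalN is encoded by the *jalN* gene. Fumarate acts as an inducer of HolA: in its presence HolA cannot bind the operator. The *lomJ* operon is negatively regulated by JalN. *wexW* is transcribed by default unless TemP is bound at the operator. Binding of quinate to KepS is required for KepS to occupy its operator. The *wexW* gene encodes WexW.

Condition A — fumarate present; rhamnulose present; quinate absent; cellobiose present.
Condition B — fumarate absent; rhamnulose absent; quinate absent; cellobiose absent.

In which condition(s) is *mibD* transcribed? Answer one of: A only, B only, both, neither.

Condition A:
Fumarate is present, so HolA is inactive.
Rhamnulose is present, so QuvL is inactive.
Quinate is absent, so KepS is inactive.
Required activator QuvL is absent, so *jalN* is not transcribed.
So JalN is not produced.
With no repressor bound, *lomJ* is transcribed.
So LomJ is produced and active.
Cellobiose is present, so TemP is inactive.
With no repressor bound, *wexW* is transcribed.
So WexW is produced and active.
No repressor is bound and LomJ and WexW are active, so *mibD* is transcribed.
→ *mibD* is ON in A.
Condition B:
Fumarate is absent, so HolA is active.
Rhamnulose is absent, so QuvL is active.
Quinate is absent, so KepS is inactive.
No repressor is bound and QuvL is active, so *jalN* is transcribed.
So JalN is produced and active.
With repressor JalN bound, *lomJ* is not transcribed.
So LomJ is not produced.
Cellobiose is absent, so TemP is active.
With repressor TemP bound, *wexW* is not transcribed.
So WexW is not produced.
With repressor HolA bound, *mibD* is not transcribed.
→ *mibD* is OFF in B.

A only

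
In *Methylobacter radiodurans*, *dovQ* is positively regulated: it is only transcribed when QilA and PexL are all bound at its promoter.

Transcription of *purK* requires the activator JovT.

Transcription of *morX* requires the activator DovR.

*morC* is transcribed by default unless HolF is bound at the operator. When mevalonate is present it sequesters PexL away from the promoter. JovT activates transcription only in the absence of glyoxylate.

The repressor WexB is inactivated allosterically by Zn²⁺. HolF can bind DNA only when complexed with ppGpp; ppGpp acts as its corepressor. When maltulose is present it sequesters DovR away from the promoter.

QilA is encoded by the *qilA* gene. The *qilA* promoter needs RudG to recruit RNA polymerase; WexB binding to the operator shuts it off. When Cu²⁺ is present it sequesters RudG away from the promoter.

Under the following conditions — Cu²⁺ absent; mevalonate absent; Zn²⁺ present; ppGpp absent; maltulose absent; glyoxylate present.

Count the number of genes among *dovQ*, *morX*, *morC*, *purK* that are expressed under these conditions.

Zn²⁺ is present, so WexB is inactive.
Cu²⁺ is absent, so RudG is active.
No repressor is bound and RudG is active, so *qilA* is transcribed.
So QilA is produced and active.
Mevalonate is absent, so PexL is active.
No repressor is bound and QilA and PexL are active, so *dovQ* is transcribed.
→ *dovQ* is ON.
Maltulose is absent, so DovR is active.
No repressor is bound and DovR is active, so *morX* is transcribed.
→ *morX* is ON.
ppGpp is absent, so HolF is inactive.
With no repressor bound, *morC* is transcribed.
→ *morC* is ON.
Glyoxylate is present, so JovT is inactive.
Required activator JovT is absent, so *purK* is not transcribed.
→ *purK* is OFF.
3 of the 4 genes are transcribed.

3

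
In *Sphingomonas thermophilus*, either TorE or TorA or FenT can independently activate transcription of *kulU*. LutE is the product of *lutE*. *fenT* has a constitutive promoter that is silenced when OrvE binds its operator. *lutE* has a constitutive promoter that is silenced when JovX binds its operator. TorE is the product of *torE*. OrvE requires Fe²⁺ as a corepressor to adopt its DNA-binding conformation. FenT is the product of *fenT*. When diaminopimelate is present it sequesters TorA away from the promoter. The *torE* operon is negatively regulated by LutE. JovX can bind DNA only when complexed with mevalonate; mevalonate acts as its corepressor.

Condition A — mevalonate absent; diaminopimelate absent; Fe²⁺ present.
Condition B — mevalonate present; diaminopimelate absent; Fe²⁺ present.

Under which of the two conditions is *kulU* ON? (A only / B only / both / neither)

both

Condition A:
Mevalonate is absent, so JovX is inactive.
With no repressor bound, *lutE* is transcribed.
So LutE is produced and active.
With repressor LutE bound, *torE* is not transcribed.
So TorE is not produced.
Diaminopimelate is absent, so TorA is active.
Fe²⁺ is present, so OrvE is active.
With repressor OrvE bound, *fenT* is not transcribed.
So FenT is not produced.
Activator TorA is present, so *kulU* is transcribed.
→ *kulU* is ON in A.
Condition B:
Mevalonate is present, so JovX is active.
With repressor JovX bound, *lutE* is not transcribed.
So LutE is not produced.
With no repressor bound, *torE* is transcribed.
So TorE is produced and active.
Diaminopimelate is absent, so TorA is active.
Fe²⁺ is present, so OrvE is active.
With repressor OrvE bound, *fenT* is not transcribed.
So FenT is not produced.
Activator TorE is present, so *kulU* is transcribed.
→ *kulU* is ON in B.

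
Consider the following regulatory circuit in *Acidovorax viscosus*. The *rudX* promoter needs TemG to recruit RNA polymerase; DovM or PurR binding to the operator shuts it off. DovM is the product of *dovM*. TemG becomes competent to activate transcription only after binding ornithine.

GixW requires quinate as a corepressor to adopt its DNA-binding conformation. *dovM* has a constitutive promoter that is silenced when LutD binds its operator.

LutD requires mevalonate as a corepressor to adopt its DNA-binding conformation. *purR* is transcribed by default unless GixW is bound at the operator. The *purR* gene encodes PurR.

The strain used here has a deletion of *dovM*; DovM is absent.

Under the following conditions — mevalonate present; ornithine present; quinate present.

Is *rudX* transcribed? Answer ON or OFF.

Ornithine is present, so TemG is active.
DovM is non-functional in this strain, so it has no effect.
Quinate is present, so GixW is active.
With repressor GixW bound, *purR* is not transcribed.
So PurR is not produced.
No repressor is bound and TemG is active, so *rudX* is transcribed.

ON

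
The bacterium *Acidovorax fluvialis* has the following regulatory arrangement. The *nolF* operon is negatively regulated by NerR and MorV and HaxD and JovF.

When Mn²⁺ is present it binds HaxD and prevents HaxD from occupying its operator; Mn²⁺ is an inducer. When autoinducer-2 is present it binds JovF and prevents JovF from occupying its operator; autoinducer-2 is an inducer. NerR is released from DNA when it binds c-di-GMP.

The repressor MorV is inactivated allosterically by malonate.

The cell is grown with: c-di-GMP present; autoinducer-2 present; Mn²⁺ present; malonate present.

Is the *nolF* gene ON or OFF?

ON

c-di-GMP is present, so NerR is inactive.
Malonate is present, so MorV is inactive.
Mn²⁺ is present, so HaxD is inactive.
Autoinducer-2 is present, so JovF is inactive.
With no repressor bound, *nolF* is transcribed.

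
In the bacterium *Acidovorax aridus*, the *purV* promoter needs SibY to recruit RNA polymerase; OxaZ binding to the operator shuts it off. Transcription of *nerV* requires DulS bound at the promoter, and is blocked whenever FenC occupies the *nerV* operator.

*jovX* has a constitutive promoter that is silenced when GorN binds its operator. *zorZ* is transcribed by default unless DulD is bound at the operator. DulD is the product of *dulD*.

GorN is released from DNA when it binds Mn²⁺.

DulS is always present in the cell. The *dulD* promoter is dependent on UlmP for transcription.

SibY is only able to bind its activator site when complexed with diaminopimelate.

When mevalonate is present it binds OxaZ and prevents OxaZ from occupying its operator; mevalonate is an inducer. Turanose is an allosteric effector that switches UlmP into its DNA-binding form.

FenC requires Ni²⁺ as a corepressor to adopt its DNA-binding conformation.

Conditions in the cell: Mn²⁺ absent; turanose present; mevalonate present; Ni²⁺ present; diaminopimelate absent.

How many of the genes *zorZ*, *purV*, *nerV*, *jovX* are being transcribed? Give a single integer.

0

Turanose is present, so UlmP is active.
No repressor is bound and UlmP is active, so *dulD* is transcribed.
So DulD is produced and active.
With repressor DulD bound, *zorZ* is not transcribed.
→ *zorZ* is OFF.
Mevalonate is present, so OxaZ is inactive.
Diaminopimelate is absent, so SibY is inactive.
Required activator SibY is absent, so *purV* is not transcribed.
→ *purV* is OFF.
DulS is produced constitutively and is active.
Ni²⁺ is present, so FenC is active.
With repressor FenC bound, *nerV* is not transcribed.
→ *nerV* is OFF.
Mn²⁺ is absent, so GorN is active.
With repressor GorN bound, *jovX* is not transcribed.
→ *jovX* is OFF.
0 of the 4 genes are transcribed.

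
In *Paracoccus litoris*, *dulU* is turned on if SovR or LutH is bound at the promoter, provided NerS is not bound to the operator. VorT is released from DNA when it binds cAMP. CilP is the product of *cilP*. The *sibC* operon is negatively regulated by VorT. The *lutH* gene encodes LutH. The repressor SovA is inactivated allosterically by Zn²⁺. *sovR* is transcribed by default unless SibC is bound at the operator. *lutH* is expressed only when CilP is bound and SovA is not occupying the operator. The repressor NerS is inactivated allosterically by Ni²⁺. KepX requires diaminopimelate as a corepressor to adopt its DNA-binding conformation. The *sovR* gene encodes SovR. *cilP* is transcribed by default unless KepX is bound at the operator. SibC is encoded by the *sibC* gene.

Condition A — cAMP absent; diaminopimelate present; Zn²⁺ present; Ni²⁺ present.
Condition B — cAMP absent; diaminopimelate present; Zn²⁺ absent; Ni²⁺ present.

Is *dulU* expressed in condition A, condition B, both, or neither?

both

Condition A:
cAMP is absent, so VorT is active.
With repressor VorT bound, *sibC* is not transcribed.
So SibC is not produced.
With no repressor bound, *sovR* is transcribed.
So SovR is produced and active.
Diaminopimelate is present, so KepX is active.
With repressor KepX bound, *cilP* is not transcribed.
So CilP is not produced.
Zn²⁺ is present, so SovA is inactive.
Required activator CilP is absent, so *lutH* is not transcribed.
So LutH is not produced.
Ni²⁺ is present, so NerS is inactive.
Activator SovR is present, so *dulU* is transcribed.
→ *dulU* is ON in A.
Condition B:
cAMP is absent, so VorT is active.
With repressor VorT bound, *sibC* is not transcribed.
So SibC is not produced.
With no repressor bound, *sovR* is transcribed.
So SovR is produced and active.
Diaminopimelate is present, so KepX is active.
With repressor KepX bound, *cilP* is not transcribed.
So CilP is not produced.
Zn²⁺ is absent, so SovA is active.
With repressor SovA bound, *lutH* is not transcribed.
So LutH is not produced.
Ni²⁺ is present, so NerS is inactive.
Activator SovR is present, so *dulU* is transcribed.
→ *dulU* is ON in B.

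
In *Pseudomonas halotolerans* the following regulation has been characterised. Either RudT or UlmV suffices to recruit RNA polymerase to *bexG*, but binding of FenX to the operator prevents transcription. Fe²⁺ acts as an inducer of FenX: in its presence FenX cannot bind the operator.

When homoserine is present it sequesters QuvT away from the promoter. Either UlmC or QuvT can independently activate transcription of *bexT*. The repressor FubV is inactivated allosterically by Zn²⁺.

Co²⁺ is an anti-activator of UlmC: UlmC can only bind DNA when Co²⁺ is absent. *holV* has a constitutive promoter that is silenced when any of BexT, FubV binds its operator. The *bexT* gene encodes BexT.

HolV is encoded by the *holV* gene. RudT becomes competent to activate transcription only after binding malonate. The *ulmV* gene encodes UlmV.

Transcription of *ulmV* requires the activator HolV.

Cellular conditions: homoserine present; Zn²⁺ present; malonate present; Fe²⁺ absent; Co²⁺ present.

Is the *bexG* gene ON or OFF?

Fe²⁺ is absent, so FenX is active.
Malonate is present, so RudT is active.
Co²⁺ is present, so UlmC is inactive.
Homoserine is present, so QuvT is inactive.
No activator is available at the *bexT* promoter, so *bexT* is not transcribed.
So BexT is not produced.
Zn²⁺ is present, so FubV is inactive.
With no repressor bound, *holV* is transcribed.
So HolV is produced and active.
No repressor is bound and HolV is active, so *ulmV* is transcribed.
So UlmV is produced and active.
With repressor FenX bound, *bexG* is not transcribed.

OFF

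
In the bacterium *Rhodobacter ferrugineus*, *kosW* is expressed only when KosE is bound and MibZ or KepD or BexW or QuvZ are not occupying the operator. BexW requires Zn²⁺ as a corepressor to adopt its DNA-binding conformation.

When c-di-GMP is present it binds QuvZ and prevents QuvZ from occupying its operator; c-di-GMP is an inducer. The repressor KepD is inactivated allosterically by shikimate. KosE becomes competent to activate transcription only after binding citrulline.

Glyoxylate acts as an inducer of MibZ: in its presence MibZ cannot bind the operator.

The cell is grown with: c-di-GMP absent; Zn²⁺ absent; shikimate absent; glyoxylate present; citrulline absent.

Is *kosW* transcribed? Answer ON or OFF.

Glyoxylate is present, so MibZ is inactive.
Citrulline is absent, so KosE is inactive.
Shikimate is absent, so KepD is active.
Zn²⁺ is absent, so BexW is inactive.
c-di-GMP is absent, so QuvZ is active.
With repressor KepD bound, *kosW* is not transcribed.

OFF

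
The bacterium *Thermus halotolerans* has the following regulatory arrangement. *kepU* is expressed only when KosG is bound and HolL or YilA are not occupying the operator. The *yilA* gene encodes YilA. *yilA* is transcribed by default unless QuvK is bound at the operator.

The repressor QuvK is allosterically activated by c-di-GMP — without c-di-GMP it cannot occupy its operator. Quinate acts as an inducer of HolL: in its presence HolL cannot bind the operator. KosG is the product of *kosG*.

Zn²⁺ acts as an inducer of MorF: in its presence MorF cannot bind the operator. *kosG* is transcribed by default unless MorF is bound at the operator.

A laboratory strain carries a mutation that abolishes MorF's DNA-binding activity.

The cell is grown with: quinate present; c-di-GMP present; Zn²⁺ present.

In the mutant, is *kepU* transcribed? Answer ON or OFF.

ON

Quinate is present, so HolL is inactive.
c-di-GMP is present, so QuvK is active.
With repressor QuvK bound, *yilA* is not transcribed.
So YilA is not produced.
MorF is non-functional in this strain, so it has no effect.
With no repressor bound, *kosG* is transcribed.
So KosG is produced and active.
No repressor is bound and KosG is active, so *kepU* is transcribed.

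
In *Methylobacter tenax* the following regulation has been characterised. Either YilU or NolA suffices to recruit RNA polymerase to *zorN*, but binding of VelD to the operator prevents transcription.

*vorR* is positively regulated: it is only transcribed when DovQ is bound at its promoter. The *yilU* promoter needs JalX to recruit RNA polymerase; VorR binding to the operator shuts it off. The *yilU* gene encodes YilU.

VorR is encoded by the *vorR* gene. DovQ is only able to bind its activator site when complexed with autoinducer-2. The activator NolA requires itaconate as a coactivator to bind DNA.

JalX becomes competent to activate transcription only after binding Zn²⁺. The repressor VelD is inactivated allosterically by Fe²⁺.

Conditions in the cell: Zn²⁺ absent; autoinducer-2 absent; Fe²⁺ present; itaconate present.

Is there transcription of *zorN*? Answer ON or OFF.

ON

Autoinducer-2 is absent, so DovQ is inactive.
Required activator DovQ is absent, so *vorR* is not transcribed.
So VorR is not produced.
Zn²⁺ is absent, so JalX is inactive.
Required activator JalX is absent, so *yilU* is not transcribed.
So YilU is not produced.
Fe²⁺ is present, so VelD is inactive.
Itaconate is present, so NolA is active.
Activator NolA is present, so *zorN* is transcribed.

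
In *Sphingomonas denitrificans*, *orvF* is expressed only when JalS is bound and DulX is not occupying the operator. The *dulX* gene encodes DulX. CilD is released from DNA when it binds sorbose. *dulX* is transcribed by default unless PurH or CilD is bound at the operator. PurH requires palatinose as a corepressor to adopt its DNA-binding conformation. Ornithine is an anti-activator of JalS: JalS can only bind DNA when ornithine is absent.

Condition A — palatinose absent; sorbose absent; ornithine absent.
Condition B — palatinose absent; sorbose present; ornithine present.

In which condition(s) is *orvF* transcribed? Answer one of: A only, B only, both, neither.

A only

Condition A:
Palatinose is absent, so PurH is inactive.
Sorbose is absent, so CilD is active.
With repressor CilD bound, *dulX* is not transcribed.
So DulX is not produced.
Ornithine is absent, so JalS is active.
No repressor is bound and JalS is active, so *orvF* is transcribed.
→ *orvF* is ON in A.
Condition B:
Palatinose is absent, so PurH is inactive.
Sorbose is present, so CilD is inactive.
With no repressor bound, *dulX* is transcribed.
So DulX is produced and active.
Ornithine is present, so JalS is inactive.
With repressor DulX bound, *orvF* is not transcribed.
→ *orvF* is OFF in B.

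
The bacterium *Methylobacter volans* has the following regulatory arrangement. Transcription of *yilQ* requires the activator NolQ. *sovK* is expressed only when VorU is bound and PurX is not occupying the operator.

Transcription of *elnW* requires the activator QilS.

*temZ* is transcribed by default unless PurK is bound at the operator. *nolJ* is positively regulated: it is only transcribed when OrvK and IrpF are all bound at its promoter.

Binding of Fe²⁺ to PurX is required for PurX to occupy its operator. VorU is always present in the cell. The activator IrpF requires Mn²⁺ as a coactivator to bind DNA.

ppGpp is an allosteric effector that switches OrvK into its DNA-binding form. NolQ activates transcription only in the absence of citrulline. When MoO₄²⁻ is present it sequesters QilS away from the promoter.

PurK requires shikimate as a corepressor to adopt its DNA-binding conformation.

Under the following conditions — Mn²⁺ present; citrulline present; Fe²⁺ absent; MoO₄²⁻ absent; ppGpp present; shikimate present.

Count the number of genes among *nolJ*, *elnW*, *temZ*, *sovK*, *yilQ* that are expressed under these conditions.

ppGpp is present, so OrvK is active.
Mn²⁺ is present, so IrpF is active.
No repressor is bound and OrvK and IrpF are active, so *nolJ* is transcribed.
→ *nolJ* is ON.
MoO₄²⁻ is absent, so QilS is active.
No repressor is bound and QilS is active, so *elnW* is transcribed.
→ *elnW* is ON.
Shikimate is present, so PurK is active.
With repressor PurK bound, *temZ* is not transcribed.
→ *temZ* is OFF.
Fe²⁺ is absent, so PurX is inactive.
VorU is produced constitutively and is active.
No repressor is bound and VorU is active, so *sovK* is transcribed.
→ *sovK* is ON.
Citrulline is present, so NolQ is inactive.
Required activator NolQ is absent, so *yilQ* is not transcribed.
→ *yilQ* is OFF.
3 of the 5 genes are transcribed.

3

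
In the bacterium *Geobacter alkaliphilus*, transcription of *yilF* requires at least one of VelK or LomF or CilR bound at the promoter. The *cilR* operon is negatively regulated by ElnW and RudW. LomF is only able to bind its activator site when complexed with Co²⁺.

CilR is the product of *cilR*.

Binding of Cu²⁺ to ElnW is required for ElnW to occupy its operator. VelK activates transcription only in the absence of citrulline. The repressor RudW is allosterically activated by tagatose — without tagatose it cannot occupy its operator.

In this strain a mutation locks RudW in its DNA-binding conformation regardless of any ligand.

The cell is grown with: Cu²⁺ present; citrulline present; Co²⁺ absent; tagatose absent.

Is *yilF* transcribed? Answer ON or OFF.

OFF

Citrulline is present, so VelK is inactive.
Co²⁺ is absent, so LomF is inactive.
Cu²⁺ is present, so ElnW is active.
RudW is constitutively active in this strain.
With repressor ElnW bound, *cilR* is not transcribed.
So CilR is not produced.
No activator is available at the *yilF* promoter, so *yilF* is not transcribed.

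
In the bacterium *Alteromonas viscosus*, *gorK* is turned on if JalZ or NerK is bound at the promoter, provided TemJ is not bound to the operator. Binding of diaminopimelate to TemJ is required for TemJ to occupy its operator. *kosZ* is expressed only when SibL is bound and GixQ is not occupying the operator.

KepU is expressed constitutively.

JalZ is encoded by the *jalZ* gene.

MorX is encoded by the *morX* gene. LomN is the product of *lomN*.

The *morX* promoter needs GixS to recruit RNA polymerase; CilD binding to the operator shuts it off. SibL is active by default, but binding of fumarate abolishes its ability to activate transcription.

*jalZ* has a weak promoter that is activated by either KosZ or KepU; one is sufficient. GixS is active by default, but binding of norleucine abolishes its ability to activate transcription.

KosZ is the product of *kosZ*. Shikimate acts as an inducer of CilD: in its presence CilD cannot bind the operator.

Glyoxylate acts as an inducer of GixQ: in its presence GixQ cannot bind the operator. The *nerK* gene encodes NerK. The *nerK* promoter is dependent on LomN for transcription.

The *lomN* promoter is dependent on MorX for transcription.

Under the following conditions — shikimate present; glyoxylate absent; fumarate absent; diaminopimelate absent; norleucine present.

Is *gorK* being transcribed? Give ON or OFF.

Fumarate is absent, so SibL is active.
Glyoxylate is absent, so GixQ is active.
With repressor GixQ bound, *kosZ* is not transcribed.
So KosZ is not produced.
KepU is produced constitutively and is active.
Activator KepU is present, so *jalZ* is transcribed.
So JalZ is produced and active.
Diaminopimelate is absent, so TemJ is inactive.
Norleucine is present, so GixS is inactive.
Shikimate is present, so CilD is inactive.
Required activator GixS is absent, so *morX* is not transcribed.
So MorX is not produced.
Required activator MorX is absent, so *lomN* is not transcribed.
So LomN is not produced.
Required activator LomN is absent, so *nerK* is not transcribed.
So NerK is not produced.
Activator JalZ is present, so *gorK* is transcribed.

ON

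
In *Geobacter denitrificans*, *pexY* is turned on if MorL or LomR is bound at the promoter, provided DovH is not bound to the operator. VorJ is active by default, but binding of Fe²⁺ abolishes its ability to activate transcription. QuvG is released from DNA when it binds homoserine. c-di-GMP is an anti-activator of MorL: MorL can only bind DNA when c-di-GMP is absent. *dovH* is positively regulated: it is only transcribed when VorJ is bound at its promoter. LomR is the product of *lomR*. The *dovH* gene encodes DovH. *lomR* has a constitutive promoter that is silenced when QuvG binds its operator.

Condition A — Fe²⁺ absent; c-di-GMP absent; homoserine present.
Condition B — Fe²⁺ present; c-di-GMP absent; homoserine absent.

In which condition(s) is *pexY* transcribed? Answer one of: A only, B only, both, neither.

B only

Condition A:
Fe²⁺ is absent, so VorJ is active.
No repressor is bound and VorJ is active, so *dovH* is transcribed.
So DovH is produced and active.
c-di-GMP is absent, so MorL is active.
Homoserine is present, so QuvG is inactive.
With no repressor bound, *lomR* is transcribed.
So LomR is produced and active.
With repressor DovH bound, *pexY* is not transcribed.
→ *pexY* is OFF in A.
Condition B:
Fe²⁺ is present, so VorJ is inactive.
Required activator VorJ is absent, so *dovH* is not transcribed.
So DovH is not produced.
c-di-GMP is absent, so MorL is active.
Homoserine is absent, so QuvG is active.
With repressor QuvG bound, *lomR* is not transcribed.
So LomR is not produced.
Activator MorL is present, so *pexY* is transcribed.
→ *pexY* is ON in B.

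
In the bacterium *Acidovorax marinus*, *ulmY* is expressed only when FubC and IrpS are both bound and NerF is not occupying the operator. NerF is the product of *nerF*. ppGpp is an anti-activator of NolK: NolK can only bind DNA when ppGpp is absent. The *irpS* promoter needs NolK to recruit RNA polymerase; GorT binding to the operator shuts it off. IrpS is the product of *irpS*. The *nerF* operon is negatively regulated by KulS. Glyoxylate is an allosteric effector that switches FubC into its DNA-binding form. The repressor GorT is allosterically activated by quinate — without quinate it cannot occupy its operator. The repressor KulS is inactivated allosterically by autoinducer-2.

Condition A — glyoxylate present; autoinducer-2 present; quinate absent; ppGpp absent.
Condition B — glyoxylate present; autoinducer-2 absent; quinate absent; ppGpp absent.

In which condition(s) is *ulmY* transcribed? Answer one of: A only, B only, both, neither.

B only

Condition A:
Glyoxylate is present, so FubC is active.
Autoinducer-2 is present, so KulS is inactive.
With no repressor bound, *nerF* is transcribed.
So NerF is produced and active.
Quinate is absent, so GorT is inactive.
ppGpp is absent, so NolK is active.
No repressor is bound and NolK is active, so *irpS* is transcribed.
So IrpS is produced and active.
With repressor NerF bound, *ulmY* is not transcribed.
→ *ulmY* is OFF in A.
Condition B:
Glyoxylate is present, so FubC is active.
Autoinducer-2 is absent, so KulS is active.
With repressor KulS bound, *nerF* is not transcribed.
So NerF is not produced.
Quinate is absent, so GorT is inactive.
ppGpp is absent, so NolK is active.
No repressor is bound and NolK is active, so *irpS* is transcribed.
So IrpS is produced and active.
No repressor is bound and FubC and IrpS are active, so *ulmY* is transcribed.
→ *ulmY* is ON in B.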